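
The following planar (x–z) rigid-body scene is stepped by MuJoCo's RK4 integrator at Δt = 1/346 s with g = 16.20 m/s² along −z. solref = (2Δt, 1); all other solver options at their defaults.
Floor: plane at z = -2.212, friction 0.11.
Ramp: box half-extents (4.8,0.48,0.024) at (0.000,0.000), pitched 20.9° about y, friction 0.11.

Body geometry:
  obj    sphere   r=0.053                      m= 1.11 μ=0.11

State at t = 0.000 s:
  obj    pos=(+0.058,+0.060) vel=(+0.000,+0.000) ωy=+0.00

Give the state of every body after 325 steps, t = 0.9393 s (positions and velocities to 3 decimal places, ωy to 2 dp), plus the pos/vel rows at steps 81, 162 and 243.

State at t = 0.9393 s:
  obj    pos=(+1.760,-0.590) vel=(+3.623,-1.383) ωy=+73.14

Key-timestep trajectory:
   step    t(s)  obj.x    obj.z    obj.vx   obj.vz 
     81  0.2341   +0.164  +0.020  +0.903  -0.345
    162  0.4682   +0.481  -0.101  +1.806  -0.690
    243  0.7023   +1.009  -0.303  +2.709  -1.034


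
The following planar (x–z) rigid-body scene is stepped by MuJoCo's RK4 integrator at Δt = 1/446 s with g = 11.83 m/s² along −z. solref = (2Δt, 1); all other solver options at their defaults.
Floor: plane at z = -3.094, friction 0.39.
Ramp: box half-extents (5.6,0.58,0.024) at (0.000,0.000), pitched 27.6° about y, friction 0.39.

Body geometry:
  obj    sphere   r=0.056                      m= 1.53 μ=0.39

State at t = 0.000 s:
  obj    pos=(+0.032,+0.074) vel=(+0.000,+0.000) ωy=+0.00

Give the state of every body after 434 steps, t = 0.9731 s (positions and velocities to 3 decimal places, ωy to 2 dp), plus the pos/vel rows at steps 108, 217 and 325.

State at t = 0.9731 s:
  obj    pos=(+1.675,-0.785) vel=(+3.376,-1.765) ωy=+68.02

Key-timestep trajectory:
   step    t(s)  obj.x    obj.z    obj.vx   obj.vz 
    108  0.2422   +0.134  +0.020  +0.840  -0.439
    217  0.4865   +0.443  -0.141  +1.688  -0.883
    325  0.7287   +0.953  -0.408  +2.528  -1.322


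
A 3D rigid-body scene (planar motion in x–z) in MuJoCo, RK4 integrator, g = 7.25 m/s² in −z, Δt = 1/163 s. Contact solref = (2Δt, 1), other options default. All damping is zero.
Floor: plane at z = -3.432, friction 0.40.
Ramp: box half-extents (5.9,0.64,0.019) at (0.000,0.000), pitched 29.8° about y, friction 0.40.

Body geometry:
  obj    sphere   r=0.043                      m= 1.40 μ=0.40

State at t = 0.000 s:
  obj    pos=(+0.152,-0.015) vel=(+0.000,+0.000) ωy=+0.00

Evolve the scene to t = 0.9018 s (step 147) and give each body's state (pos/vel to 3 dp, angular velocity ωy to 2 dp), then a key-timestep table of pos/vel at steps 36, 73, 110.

State at t = 0.9018 s:
  obj    pos=(+1.060,-0.536) vel=(+2.014,-1.153) ωy=+53.96

Key-timestep trajectory:
   step    t(s)  obj.x    obj.z    obj.vx   obj.vz 
     36  0.2209   +0.206  -0.047  +0.493  -0.283
     73  0.4479   +0.376  -0.144  +1.000  -0.573
    110  0.6748   +0.660  -0.307  +1.507  -0.863


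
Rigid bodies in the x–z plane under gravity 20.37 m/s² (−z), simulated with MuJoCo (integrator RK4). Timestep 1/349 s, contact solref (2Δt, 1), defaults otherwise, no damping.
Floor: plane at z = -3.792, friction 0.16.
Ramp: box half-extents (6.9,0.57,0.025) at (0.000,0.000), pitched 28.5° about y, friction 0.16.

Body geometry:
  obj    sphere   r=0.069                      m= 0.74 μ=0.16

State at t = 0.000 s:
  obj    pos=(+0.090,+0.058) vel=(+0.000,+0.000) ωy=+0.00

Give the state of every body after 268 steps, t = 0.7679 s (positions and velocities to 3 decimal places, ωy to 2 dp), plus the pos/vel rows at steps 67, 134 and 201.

State at t = 0.7679 s:
  obj    pos=(+1.889,-0.919) vel=(+4.686,-2.544) ωy=+77.25

Key-timestep trajectory:
   step    t(s)  obj.x    obj.z    obj.vx   obj.vz 
     67  0.1920   +0.203  -0.003  +1.172  -0.636
    134  0.3840   +0.540  -0.186  +2.343  -1.272
    201  0.5759   +1.102  -0.491  +3.514  -1.908


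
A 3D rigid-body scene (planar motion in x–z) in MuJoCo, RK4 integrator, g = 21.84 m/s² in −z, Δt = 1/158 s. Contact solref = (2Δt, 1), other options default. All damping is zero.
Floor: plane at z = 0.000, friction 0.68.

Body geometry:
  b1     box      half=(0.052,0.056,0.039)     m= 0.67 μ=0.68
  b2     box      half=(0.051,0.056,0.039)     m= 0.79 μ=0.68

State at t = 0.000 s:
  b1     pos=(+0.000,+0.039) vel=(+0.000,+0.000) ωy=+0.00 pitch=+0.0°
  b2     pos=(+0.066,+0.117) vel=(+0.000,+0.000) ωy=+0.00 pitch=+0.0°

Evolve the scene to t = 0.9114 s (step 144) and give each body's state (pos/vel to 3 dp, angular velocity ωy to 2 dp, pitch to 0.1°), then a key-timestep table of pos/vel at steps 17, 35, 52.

State at t = 0.9114 s:
  b1     pos=(+0.000,+0.039) vel=(+0.000,+0.000) ωy=+0.00 pitch=+0.0°
  b2     pos=(+0.117,+0.051) vel=(+0.000,+0.000) ωy=+0.00 pitch=+90.0°

Key-timestep trajectory:
   step    t(s)  b1.x    b1.z    b1.vx   b1.vz   b2.x    b2.z    b2.vx   b2.vz 
     17  0.1076   +0.000  +0.039  +0.000  +0.001   +0.089  +0.098  +0.384  -0.612
     35  0.2215   +0.000  +0.039  +0.000  +0.000   +0.131  +0.059  +0.075  +0.052
     52  0.3291   +0.000  +0.039  +0.000  +0.000   +0.114  +0.051  +0.000  +0.063


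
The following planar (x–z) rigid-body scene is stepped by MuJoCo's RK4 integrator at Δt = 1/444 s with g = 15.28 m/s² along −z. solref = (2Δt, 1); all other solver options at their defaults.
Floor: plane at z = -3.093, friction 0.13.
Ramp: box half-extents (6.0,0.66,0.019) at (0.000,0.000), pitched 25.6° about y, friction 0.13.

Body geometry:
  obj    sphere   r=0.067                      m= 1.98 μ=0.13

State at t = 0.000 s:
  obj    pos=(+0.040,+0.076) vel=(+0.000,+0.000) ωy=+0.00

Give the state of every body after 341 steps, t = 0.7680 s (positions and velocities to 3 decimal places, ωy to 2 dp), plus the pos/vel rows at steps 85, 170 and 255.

State at t = 0.7680 s:
  obj    pos=(+1.321,-0.537) vel=(+3.330,-1.609) ωy=+51.21

Key-timestep trajectory:
   step    t(s)  obj.x    obj.z    obj.vx   obj.vz 
     85  0.1914   +0.120  +0.038  +0.830  -0.403
    170  0.3829   +0.359  -0.076  +1.663  -0.795
    255  0.5743   +0.756  -0.267  +2.492  -1.198


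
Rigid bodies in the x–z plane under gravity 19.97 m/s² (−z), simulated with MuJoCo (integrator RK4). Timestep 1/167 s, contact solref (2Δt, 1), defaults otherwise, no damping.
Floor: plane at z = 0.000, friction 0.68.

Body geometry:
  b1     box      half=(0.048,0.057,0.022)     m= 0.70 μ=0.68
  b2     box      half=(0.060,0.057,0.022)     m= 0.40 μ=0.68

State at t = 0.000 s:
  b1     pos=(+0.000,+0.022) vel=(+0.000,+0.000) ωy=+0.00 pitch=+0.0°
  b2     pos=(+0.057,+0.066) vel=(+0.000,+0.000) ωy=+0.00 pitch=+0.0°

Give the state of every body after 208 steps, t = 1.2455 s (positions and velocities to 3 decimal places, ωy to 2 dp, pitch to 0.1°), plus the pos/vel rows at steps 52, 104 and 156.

State at t = 1.2455 s:
  b1     pos=(-0.001,+0.022) vel=(-0.001,+0.000) ωy=+0.00 pitch=+0.0°
  b2     pos=(+0.069,+0.055) vel=(+0.001,-0.001) ωy=-0.02 pitch=+39.1°

Key-timestep trajectory:
   step    t(s)  b1.x    b1.z    b1.vx   b1.vz   b2.x    b2.z    b2.vx   b2.vz 
     52  0.3114   +0.000  +0.022  -0.001  +0.000   +0.068  +0.056  +0.001  -0.001
    104  0.6228   +0.000  +0.022  -0.001  +0.000   +0.068  +0.055  +0.001  -0.001
    156  0.9341   +0.000  +0.022  -0.001  +0.000   +0.069  +0.055  +0.001  -0.001


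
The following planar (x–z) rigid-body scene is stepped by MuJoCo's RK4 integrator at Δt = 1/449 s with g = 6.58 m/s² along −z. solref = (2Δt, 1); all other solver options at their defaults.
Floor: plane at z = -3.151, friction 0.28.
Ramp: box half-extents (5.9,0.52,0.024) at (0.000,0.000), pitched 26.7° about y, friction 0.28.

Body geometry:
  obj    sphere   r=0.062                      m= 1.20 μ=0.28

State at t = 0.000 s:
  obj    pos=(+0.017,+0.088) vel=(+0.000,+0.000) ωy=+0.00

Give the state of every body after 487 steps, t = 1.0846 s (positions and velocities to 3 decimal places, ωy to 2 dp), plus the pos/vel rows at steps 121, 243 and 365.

State at t = 1.0846 s:
  obj    pos=(+1.127,-0.470) vel=(+2.046,-1.029) ωy=+36.94

Key-timestep trajectory:
   step    t(s)  obj.x    obj.z    obj.vx   obj.vz 
    121  0.2695   +0.085  +0.053  +0.508  -0.256
    243  0.5412   +0.293  -0.051  +1.021  -0.514
    365  0.8129   +0.640  -0.226  +1.534  -0.771


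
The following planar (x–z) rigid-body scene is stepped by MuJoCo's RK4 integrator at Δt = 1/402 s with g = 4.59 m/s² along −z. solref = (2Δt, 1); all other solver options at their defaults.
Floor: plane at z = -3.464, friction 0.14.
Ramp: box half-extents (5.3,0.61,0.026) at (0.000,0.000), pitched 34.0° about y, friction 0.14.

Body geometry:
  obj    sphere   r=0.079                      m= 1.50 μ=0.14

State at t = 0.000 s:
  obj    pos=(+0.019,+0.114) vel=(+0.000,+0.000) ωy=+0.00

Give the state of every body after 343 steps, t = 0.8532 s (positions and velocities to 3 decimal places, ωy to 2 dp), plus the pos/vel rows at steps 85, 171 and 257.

State at t = 0.8532 s:
  obj    pos=(+0.633,-0.300) vel=(+1.443,-0.961) ωy=+14.43

Key-timestep trajectory:
   step    t(s)  obj.x    obj.z    obj.vx   obj.vz 
     85  0.2114   +0.057  +0.088  +0.357  -0.240
    171  0.4254   +0.171  +0.011  +0.714  -0.490
    257  0.6393   +0.364  -0.119  +1.074  -0.736


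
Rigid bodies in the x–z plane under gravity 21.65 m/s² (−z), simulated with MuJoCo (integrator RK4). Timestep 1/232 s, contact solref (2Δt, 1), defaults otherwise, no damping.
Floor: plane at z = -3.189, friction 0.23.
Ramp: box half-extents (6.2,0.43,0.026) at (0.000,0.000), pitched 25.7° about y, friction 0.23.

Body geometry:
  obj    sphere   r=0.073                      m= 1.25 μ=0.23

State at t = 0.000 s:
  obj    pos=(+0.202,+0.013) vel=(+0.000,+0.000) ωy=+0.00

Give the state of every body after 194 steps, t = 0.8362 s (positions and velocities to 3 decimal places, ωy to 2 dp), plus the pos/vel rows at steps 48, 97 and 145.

State at t = 0.8362 s:
  obj    pos=(+2.315,-1.004) vel=(+5.053,-2.432) ωy=+76.80

Key-timestep trajectory:
   step    t(s)  obj.x    obj.z    obj.vx   obj.vz 
     48  0.2069   +0.331  -0.050  +1.251  -0.602
     97  0.4181   +0.730  -0.242  +2.527  -1.216
    145  0.6250   +1.382  -0.555  +3.777  -1.818


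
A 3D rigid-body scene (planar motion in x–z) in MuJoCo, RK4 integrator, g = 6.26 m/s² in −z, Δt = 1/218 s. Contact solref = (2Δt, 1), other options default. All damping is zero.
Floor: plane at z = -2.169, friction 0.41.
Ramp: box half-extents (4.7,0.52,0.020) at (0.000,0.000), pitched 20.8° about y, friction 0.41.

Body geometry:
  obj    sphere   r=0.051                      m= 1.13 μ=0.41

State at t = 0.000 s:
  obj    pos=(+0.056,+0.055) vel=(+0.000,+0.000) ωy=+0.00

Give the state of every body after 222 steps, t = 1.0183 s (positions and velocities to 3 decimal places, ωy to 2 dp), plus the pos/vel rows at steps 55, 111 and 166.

State at t = 1.0183 s:
  obj    pos=(+0.826,-0.238) vel=(+1.512,-0.574) ωy=+31.70

Key-timestep trajectory:
   step    t(s)  obj.x    obj.z    obj.vx   obj.vz 
     55  0.2523   +0.103  +0.037  +0.375  -0.142
    111  0.5092   +0.248  -0.018  +0.756  -0.287
    166  0.7615   +0.486  -0.109  +1.130  -0.429


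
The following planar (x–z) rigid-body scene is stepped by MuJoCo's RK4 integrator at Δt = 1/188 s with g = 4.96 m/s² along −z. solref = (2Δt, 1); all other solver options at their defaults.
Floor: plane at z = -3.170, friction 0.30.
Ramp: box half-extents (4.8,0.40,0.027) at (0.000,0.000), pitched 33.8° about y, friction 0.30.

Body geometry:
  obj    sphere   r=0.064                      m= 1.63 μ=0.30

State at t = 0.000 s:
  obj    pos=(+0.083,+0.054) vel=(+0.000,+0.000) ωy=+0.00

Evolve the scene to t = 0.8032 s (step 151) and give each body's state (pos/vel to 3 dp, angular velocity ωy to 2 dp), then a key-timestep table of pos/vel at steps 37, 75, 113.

State at t = 0.8032 s:
  obj    pos=(+0.611,-0.300) vel=(+1.316,-0.881) ωy=+24.73

Key-timestep trajectory:
   step    t(s)  obj.x    obj.z    obj.vx   obj.vz 
     37  0.1968   +0.115  +0.033  +0.322  -0.216
     75  0.3989   +0.213  -0.033  +0.654  -0.437
    113  0.6011   +0.379  -0.144  +0.985  -0.659


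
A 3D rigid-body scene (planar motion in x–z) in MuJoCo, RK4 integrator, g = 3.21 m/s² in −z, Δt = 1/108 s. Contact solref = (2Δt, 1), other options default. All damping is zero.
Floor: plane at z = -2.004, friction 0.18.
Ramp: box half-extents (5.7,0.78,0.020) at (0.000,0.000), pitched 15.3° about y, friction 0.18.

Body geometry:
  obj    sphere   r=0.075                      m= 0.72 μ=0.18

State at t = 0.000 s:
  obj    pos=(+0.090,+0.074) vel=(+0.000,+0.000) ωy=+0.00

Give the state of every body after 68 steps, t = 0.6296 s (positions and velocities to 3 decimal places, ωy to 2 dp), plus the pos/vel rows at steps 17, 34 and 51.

State at t = 0.6296 s:
  obj    pos=(+0.206,+0.042) vel=(+0.367,-0.101) ωy=+5.08

Key-timestep trajectory:
   step    t(s)  obj.x    obj.z    obj.vx   obj.vz 
     17  0.1574   +0.097  +0.072  +0.092  -0.025
     34  0.3148   +0.119  +0.066  +0.184  -0.050
     51  0.4722   +0.155  +0.056  +0.276  -0.075


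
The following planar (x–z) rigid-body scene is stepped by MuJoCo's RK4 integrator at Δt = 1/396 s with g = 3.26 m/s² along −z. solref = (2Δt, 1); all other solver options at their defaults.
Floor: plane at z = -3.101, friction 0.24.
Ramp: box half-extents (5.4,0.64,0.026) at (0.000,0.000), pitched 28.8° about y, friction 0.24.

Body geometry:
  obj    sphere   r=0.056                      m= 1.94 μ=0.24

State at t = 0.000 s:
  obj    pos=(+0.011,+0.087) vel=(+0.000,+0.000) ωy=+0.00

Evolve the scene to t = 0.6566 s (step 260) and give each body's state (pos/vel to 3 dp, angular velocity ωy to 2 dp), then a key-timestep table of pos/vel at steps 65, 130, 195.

State at t = 0.6566 s:
  obj    pos=(+0.223,-0.029) vel=(+0.645,-0.355) ωy=+13.15

Key-timestep trajectory:
   step    t(s)  obj.x    obj.z    obj.vx   obj.vz 
     65  0.1641   +0.025  +0.080  +0.161  -0.089
    130  0.3283   +0.064  +0.058  +0.323  -0.177
    195  0.4924   +0.130  +0.022  +0.484  -0.266


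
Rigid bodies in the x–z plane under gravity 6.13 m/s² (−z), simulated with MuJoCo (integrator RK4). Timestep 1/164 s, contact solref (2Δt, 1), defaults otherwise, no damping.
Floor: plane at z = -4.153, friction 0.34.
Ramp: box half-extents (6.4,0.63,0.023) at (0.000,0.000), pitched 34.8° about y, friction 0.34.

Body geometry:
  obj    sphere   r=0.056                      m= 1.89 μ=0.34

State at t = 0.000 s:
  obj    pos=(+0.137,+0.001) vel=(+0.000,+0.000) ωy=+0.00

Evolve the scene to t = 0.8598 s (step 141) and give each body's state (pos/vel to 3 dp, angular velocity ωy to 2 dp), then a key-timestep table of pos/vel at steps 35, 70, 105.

State at t = 0.8598 s:
  obj    pos=(+0.896,-0.526) vel=(+1.764,-1.226) ωy=+38.35

Key-timestep trajectory:
   step    t(s)  obj.x    obj.z    obj.vx   obj.vz 
     35  0.2134   +0.184  -0.032  +0.438  -0.304
     70  0.4268   +0.324  -0.129  +0.876  -0.609
    105  0.6402   +0.558  -0.291  +1.314  -0.913


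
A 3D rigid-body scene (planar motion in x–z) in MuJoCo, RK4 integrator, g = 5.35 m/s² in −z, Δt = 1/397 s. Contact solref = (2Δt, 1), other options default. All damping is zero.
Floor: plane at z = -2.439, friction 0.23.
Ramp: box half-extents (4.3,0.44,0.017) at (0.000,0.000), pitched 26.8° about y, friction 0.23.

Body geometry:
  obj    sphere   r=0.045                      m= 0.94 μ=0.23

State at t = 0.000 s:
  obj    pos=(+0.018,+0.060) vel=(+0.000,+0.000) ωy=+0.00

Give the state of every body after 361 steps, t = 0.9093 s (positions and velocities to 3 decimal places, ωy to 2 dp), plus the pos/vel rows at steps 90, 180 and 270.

State at t = 0.9093 s:
  obj    pos=(+0.654,-0.261) vel=(+1.399,-0.706) ωy=+34.81

Key-timestep trajectory:
   step    t(s)  obj.x    obj.z    obj.vx   obj.vz 
     90  0.2267   +0.058  +0.040  +0.349  -0.176
    180  0.4534   +0.176  -0.020  +0.697  -0.352
    270  0.6801   +0.374  -0.119  +1.046  -0.528


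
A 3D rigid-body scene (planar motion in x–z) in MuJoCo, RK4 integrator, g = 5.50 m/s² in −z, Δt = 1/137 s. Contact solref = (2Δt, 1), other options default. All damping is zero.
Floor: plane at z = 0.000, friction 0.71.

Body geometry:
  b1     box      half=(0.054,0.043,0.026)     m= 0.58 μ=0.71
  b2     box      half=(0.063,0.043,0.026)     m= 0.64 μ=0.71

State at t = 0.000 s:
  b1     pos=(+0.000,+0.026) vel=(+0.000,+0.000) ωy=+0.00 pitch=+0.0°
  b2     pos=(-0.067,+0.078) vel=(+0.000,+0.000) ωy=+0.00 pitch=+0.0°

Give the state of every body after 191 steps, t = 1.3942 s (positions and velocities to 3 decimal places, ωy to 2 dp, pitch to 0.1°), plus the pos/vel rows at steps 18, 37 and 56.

State at t = 1.3942 s:
  b1     pos=(+0.000,+0.026) vel=(+0.000,+0.000) ωy=+0.00 pitch=+0.0°
  b2     pos=(-0.081,+0.062) vel=(+0.000,+0.000) ωy=+0.01 pitch=-43.2°

Key-timestep trajectory:
   step    t(s)  b1.x    b1.z    b1.vx   b1.vz   b2.x    b2.z    b2.vx   b2.vz 
     18  0.1314   +0.000  +0.026  +0.000  +0.000   -0.074  +0.073  -0.100  -0.092
     37  0.2701   +0.000  +0.026  +0.000  +0.000   -0.087  +0.064  -0.036  +0.028
     56  0.4088   +0.000  +0.026  +0.004  +0.000   -0.080  +0.062  +0.049  -0.011


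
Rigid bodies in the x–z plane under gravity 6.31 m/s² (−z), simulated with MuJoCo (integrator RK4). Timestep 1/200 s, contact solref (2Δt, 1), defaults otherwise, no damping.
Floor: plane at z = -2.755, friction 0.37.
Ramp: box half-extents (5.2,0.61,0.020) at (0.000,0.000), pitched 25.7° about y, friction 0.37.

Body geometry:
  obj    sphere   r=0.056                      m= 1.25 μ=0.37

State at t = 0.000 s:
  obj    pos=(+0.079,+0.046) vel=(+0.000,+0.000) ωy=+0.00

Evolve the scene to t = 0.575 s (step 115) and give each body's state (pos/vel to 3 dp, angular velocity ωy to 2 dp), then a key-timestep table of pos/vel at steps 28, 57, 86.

State at t = 0.575 s:
  obj    pos=(+0.370,-0.094) vel=(+1.013,-0.487) ωy=+20.06

Key-timestep trajectory:
   step    t(s)  obj.x    obj.z    obj.vx   obj.vz 
     28  0.1400   +0.096  +0.038  +0.247  -0.119
     57  0.2850   +0.151  +0.012  +0.502  -0.242
     86  0.4300   +0.242  -0.032  +0.757  -0.365


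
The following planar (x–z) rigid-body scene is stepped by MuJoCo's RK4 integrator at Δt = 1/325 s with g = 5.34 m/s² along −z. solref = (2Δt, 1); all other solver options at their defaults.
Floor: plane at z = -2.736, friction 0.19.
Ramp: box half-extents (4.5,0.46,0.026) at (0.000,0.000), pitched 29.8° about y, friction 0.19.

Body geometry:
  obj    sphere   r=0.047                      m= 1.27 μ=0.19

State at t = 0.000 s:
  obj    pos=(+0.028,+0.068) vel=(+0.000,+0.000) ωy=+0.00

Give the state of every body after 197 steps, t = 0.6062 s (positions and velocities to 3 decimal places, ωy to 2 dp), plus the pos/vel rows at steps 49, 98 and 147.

State at t = 0.6062 s:
  obj    pos=(+0.330,-0.105) vel=(+0.997,-0.571) ωy=+24.44

Key-timestep trajectory:
   step    t(s)  obj.x    obj.z    obj.vx   obj.vz 
     49  0.1508   +0.047  +0.057  +0.248  -0.142
     98  0.3015   +0.103  +0.025  +0.496  -0.284
    147  0.4523   +0.196  -0.028  +0.744  -0.426


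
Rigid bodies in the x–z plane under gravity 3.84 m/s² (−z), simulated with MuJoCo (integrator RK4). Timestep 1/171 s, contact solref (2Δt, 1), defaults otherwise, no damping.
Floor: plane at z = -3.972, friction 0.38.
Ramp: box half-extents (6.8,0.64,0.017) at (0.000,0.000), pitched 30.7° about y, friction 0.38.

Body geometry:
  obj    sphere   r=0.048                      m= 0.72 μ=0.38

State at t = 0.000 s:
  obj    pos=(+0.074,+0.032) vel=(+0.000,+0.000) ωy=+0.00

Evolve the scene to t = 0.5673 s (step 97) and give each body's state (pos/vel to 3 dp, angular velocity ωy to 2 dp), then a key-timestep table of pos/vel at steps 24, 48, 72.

State at t = 0.5673 s:
  obj    pos=(+0.268,-0.083) vel=(+0.683,-0.406) ωy=+16.54

Key-timestep trajectory:
   step    t(s)  obj.x    obj.z    obj.vx   obj.vz 
     24  0.1404   +0.086  +0.025  +0.169  -0.100
     48  0.2807   +0.121  +0.004  +0.338  -0.201
     72  0.4211   +0.181  -0.032  +0.507  -0.301


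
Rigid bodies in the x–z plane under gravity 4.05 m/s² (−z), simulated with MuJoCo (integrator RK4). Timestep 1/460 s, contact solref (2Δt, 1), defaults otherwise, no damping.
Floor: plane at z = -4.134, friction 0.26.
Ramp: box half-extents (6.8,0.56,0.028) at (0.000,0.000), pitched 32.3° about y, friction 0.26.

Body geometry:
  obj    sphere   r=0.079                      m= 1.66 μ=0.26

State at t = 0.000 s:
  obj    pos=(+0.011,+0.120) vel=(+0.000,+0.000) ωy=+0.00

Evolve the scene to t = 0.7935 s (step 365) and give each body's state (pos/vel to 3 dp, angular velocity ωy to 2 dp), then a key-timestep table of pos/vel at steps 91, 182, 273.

State at t = 0.7935 s:
  obj    pos=(+0.422,-0.140) vel=(+1.037,-0.655) ωy=+15.52

Key-timestep trajectory:
   step    t(s)  obj.x    obj.z    obj.vx   obj.vz 
     91  0.1978   +0.036  +0.104  +0.259  -0.163
    182  0.3957   +0.113  +0.055  +0.517  -0.327
    273  0.5935   +0.241  -0.026  +0.775  -0.490


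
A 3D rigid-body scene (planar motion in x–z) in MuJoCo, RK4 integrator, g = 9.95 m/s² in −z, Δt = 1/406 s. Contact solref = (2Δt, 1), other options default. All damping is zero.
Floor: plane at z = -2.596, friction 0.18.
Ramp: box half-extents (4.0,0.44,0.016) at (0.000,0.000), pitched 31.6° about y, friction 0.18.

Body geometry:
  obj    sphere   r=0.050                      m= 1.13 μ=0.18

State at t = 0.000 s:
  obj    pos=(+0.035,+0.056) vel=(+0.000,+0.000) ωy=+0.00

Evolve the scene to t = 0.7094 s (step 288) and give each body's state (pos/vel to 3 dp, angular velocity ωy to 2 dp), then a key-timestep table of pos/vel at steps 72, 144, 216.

State at t = 0.7094 s:
  obj    pos=(+0.833,-0.435) vel=(+2.250,-1.384) ωy=+52.82

Key-timestep trajectory:
   step    t(s)  obj.x    obj.z    obj.vx   obj.vz 
     72  0.1773   +0.085  +0.025  +0.563  -0.346
    144  0.3547   +0.235  -0.067  +1.125  -0.692
    216  0.5320   +0.484  -0.220  +1.688  -1.038


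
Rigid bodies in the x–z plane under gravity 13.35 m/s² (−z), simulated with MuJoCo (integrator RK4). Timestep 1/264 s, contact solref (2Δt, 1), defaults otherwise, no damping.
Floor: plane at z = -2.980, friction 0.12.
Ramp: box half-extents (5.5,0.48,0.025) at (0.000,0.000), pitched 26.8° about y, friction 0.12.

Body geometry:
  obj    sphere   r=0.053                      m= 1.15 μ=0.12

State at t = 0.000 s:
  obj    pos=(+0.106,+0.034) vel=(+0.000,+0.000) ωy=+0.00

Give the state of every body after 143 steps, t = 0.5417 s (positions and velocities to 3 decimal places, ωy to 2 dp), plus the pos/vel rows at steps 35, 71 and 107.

State at t = 0.5417 s:
  obj    pos=(+0.707,-0.270) vel=(+2.223,-1.110) ωy=+36.59

Key-timestep trajectory:
   step    t(s)  obj.x    obj.z    obj.vx   obj.vz 
     35  0.1326   +0.142  +0.016  +0.545  -0.269
     71  0.2689   +0.254  -0.041  +1.099  -0.565
    107  0.4053   +0.442  -0.136  +1.657  -0.846


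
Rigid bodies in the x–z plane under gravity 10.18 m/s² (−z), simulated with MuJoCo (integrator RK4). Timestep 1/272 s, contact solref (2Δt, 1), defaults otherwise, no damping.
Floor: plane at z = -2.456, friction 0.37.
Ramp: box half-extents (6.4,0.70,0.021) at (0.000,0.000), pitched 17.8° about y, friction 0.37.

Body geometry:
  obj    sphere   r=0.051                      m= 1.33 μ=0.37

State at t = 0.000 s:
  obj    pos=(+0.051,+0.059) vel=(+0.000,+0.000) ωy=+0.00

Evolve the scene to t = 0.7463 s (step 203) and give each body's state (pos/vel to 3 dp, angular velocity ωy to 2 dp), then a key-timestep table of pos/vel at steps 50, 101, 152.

State at t = 0.7463 s:
  obj    pos=(+0.641,-0.130) vel=(+1.580,-0.507) ωy=+32.52

Key-timestep trajectory:
   step    t(s)  obj.x    obj.z    obj.vx   obj.vz 
     50  0.1838   +0.087  +0.048  +0.389  -0.125
    101  0.3713   +0.197  +0.012  +0.786  -0.252
    152  0.5588   +0.382  -0.047  +1.183  -0.380


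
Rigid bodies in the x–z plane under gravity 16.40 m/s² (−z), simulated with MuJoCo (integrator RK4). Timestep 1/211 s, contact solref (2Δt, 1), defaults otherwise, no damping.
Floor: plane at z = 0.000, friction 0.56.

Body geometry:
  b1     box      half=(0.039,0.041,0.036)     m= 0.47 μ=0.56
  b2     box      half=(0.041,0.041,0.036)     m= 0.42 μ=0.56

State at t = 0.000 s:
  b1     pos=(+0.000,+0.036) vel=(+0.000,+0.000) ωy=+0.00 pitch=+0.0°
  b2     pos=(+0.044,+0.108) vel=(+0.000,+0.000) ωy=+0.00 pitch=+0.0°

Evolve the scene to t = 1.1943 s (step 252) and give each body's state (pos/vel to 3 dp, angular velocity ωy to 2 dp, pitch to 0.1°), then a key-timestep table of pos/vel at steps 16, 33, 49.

State at t = 1.1943 s:
  b1     pos=(+0.000,+0.036) vel=(+0.000,+0.000) ωy=+0.00 pitch=+0.0°
  b2     pos=(+0.087,+0.041) vel=(+0.000,+0.000) ωy=+0.00 pitch=+90.0°

Key-timestep trajectory:
   step    t(s)  b1.x    b1.z    b1.vx   b1.vz   b2.x    b2.z    b2.vx   b2.vz 
     16  0.0758   +0.000  +0.036  +0.000  +0.000   +0.048  +0.107  +0.119  -0.029
     33  0.1564   +0.000  +0.036  +0.000  +0.000   +0.066  +0.096  +0.329  -0.343
     49  0.2322   +0.000  +0.036  +0.000  +0.000   +0.089  +0.037  -0.071  +0.039


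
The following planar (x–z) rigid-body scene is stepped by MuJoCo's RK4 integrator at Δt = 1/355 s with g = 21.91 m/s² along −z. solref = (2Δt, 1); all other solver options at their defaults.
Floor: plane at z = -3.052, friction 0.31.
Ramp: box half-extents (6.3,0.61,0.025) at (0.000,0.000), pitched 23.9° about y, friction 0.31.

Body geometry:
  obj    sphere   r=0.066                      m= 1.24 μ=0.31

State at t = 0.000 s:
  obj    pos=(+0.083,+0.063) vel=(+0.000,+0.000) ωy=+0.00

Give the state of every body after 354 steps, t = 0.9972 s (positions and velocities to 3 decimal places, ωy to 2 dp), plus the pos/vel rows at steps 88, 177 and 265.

State at t = 0.9972 s:
  obj    pos=(+2.965,-1.214) vel=(+5.781,-2.562) ωy=+95.79

Key-timestep trajectory:
   step    t(s)  obj.x    obj.z    obj.vx   obj.vz 
     88  0.2479   +0.261  -0.016  +1.437  -0.637
    177  0.4986   +0.804  -0.257  +2.890  -1.281
    265  0.7465   +1.698  -0.653  +4.327  -1.918


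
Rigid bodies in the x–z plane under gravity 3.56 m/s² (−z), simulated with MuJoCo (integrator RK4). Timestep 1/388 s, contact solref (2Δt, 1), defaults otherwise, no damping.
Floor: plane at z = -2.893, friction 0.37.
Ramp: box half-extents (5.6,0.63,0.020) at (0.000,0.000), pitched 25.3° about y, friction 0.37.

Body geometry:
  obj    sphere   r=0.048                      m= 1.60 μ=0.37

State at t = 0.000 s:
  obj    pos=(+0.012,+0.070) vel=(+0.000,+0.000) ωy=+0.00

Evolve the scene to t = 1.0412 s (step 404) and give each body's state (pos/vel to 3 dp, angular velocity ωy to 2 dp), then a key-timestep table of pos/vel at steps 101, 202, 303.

State at t = 1.0412 s:
  obj    pos=(+0.545,-0.182) vel=(+1.023,-0.484) ωy=+23.57

Key-timestep trajectory:
   step    t(s)  obj.x    obj.z    obj.vx   obj.vz 
    101  0.2603   +0.045  +0.054  +0.256  -0.121
    202  0.5206   +0.145  +0.007  +0.512  -0.242
    303  0.7809   +0.311  -0.072  +0.767  -0.363


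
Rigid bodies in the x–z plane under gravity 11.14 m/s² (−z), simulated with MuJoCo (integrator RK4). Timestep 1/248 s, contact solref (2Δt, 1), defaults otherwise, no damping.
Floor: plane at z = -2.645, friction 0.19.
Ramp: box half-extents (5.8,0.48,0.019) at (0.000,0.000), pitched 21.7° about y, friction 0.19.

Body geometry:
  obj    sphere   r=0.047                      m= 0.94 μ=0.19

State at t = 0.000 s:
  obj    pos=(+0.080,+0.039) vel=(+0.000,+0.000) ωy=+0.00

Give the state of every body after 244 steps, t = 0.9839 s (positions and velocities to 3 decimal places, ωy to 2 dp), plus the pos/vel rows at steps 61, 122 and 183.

State at t = 0.9839 s:
  obj    pos=(+1.403,-0.487) vel=(+2.690,-1.070) ωy=+61.58

Key-timestep trajectory:
   step    t(s)  obj.x    obj.z    obj.vx   obj.vz 
     61  0.2460   +0.163  +0.006  +0.673  -0.268
    122  0.4919   +0.411  -0.092  +1.345  -0.535
    183  0.7379   +0.824  -0.257  +2.017  -0.803


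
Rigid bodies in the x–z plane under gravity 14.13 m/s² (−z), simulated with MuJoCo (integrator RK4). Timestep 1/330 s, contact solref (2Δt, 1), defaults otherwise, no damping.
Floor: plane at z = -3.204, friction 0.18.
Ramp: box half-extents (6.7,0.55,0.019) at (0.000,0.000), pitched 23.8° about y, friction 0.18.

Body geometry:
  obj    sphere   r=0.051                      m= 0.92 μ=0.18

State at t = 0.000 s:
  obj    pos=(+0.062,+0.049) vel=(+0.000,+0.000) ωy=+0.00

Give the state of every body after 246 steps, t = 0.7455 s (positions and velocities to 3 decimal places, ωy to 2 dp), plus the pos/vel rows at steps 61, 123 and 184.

State at t = 0.7455 s:
  obj    pos=(+1.098,-0.408) vel=(+2.778,-1.225) ωy=+59.52

Key-timestep trajectory:
   step    t(s)  obj.x    obj.z    obj.vx   obj.vz 
     61  0.1848   +0.126  +0.021  +0.689  -0.304
    123  0.3727   +0.321  -0.065  +1.389  -0.613
    184  0.5576   +0.641  -0.206  +2.078  -0.917


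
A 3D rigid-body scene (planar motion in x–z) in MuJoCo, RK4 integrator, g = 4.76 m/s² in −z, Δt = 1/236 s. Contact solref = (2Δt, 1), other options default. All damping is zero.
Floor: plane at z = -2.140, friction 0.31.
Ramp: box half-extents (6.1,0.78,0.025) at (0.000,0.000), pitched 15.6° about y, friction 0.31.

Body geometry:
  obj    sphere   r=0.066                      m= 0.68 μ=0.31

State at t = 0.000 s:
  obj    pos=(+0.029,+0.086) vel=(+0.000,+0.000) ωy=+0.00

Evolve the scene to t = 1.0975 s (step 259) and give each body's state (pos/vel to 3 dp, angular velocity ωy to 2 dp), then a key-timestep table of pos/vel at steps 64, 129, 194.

State at t = 1.0975 s:
  obj    pos=(+0.559,-0.062) vel=(+0.967,-0.270) ωy=+15.20

Key-timestep trajectory:
   step    t(s)  obj.x    obj.z    obj.vx   obj.vz 
     64  0.2712   +0.061  +0.077  +0.239  -0.067
    129  0.5466   +0.161  +0.050  +0.481  -0.134
    194  0.8220   +0.327  +0.003  +0.724  -0.202


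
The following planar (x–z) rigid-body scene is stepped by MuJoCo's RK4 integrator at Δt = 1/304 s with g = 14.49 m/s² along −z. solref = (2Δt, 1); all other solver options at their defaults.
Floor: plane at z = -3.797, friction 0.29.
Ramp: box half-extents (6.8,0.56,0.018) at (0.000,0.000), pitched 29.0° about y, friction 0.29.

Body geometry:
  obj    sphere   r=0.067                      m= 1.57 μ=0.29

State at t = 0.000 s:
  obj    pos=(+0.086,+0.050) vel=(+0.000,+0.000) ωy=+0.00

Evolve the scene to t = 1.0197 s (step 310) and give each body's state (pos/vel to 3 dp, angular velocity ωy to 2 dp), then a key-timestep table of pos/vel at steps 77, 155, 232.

State at t = 1.0197 s:
  obj    pos=(+2.368,-1.215) vel=(+4.475,-2.481) ωy=+76.36

Key-timestep trajectory:
   step    t(s)  obj.x    obj.z    obj.vx   obj.vz 
     77  0.2533   +0.227  -0.028  +1.112  -0.616
    155  0.5099   +0.656  -0.267  +2.238  -1.240
    232  0.7632   +1.364  -0.659  +3.349  -1.857


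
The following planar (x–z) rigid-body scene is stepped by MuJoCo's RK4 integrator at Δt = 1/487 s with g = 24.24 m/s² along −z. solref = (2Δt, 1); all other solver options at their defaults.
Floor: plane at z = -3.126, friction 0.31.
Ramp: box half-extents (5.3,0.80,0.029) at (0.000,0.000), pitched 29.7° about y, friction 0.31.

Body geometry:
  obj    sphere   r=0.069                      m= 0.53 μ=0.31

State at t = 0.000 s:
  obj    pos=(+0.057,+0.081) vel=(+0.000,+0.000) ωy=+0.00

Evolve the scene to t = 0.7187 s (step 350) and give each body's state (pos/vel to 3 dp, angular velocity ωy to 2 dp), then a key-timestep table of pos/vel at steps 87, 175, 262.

State at t = 0.7187 s:
  obj    pos=(+1.981,-1.017) vel=(+5.355,-3.055) ωy=+89.34

Key-timestep trajectory:
   step    t(s)  obj.x    obj.z    obj.vx   obj.vz 
     87  0.1786   +0.176  +0.013  +1.331  -0.759
    175  0.3593   +0.538  -0.194  +2.678  -1.527
    262  0.5380   +1.135  -0.535  +4.009  -2.287


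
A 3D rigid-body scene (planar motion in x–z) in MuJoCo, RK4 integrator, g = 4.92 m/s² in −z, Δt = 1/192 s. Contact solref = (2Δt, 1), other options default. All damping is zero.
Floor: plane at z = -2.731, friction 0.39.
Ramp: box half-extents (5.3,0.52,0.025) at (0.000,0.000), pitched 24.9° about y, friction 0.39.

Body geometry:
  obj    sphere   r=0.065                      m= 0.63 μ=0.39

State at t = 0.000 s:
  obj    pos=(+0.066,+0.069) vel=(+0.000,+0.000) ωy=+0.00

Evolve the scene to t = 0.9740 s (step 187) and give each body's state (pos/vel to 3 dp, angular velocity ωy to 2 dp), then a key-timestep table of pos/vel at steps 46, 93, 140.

State at t = 0.9740 s:
  obj    pos=(+0.703,-0.227) vel=(+1.307,-0.607) ωy=+22.17

Key-timestep trajectory:
   step    t(s)  obj.x    obj.z    obj.vx   obj.vz 
     46  0.2396   +0.104  +0.051  +0.322  -0.149
     93  0.4844   +0.223  -0.004  +0.650  -0.302
    140  0.7292   +0.423  -0.097  +0.979  -0.454


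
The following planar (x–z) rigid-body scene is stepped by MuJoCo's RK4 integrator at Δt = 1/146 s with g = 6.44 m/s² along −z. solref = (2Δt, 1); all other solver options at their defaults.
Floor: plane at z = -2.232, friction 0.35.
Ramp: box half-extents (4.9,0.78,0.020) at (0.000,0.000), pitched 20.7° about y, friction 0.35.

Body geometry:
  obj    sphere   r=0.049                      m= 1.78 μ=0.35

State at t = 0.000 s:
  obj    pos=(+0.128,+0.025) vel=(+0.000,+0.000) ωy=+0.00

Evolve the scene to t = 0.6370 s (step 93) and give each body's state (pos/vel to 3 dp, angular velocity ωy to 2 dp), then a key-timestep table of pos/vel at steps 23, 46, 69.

State at t = 0.6370 s:
  obj    pos=(+0.437,-0.091) vel=(+0.969,-0.366) ωy=+21.13

Key-timestep trajectory:
   step    t(s)  obj.x    obj.z    obj.vx   obj.vz 
     23  0.1575   +0.147  +0.018  +0.240  -0.091
     46  0.3151   +0.204  -0.003  +0.479  -0.181
     69  0.4726   +0.298  -0.039  +0.719  -0.272


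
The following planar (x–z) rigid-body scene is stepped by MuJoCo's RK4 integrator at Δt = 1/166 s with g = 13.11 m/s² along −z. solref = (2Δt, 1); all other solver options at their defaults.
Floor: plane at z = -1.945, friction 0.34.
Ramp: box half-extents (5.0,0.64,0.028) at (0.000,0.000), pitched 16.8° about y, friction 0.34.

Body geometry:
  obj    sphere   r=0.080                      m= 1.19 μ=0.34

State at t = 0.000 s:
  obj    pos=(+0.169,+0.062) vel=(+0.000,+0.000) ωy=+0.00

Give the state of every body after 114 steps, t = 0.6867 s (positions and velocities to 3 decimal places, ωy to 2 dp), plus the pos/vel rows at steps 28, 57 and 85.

State at t = 0.6867 s:
  obj    pos=(+0.780,-0.123) vel=(+1.779,-0.537) ωy=+23.23

Key-timestep trajectory:
   step    t(s)  obj.x    obj.z    obj.vx   obj.vz 
     28  0.1687   +0.206  +0.051  +0.437  -0.132
     57  0.3434   +0.322  +0.016  +0.890  -0.269
     85  0.5120   +0.509  -0.041  +1.327  -0.401


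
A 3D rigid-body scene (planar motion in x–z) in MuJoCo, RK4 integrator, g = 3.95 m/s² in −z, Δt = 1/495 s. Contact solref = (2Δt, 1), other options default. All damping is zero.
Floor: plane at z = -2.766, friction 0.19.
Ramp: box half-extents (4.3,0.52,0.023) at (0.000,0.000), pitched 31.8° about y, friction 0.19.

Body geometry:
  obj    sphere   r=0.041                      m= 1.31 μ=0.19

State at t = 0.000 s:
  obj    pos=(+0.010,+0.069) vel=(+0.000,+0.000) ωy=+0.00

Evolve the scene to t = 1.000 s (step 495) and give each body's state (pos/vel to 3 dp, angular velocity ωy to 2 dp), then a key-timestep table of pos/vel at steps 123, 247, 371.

State at t = 1.000 s:
  obj    pos=(+0.642,-0.323) vel=(+1.264,-0.783) ωy=+36.26

Key-timestep trajectory:
   step    t(s)  obj.x    obj.z    obj.vx   obj.vz 
    123  0.2485   +0.049  +0.045  +0.314  -0.195
    247  0.4990   +0.167  -0.028  +0.631  -0.391
    371  0.7495   +0.365  -0.151  +0.947  -0.587


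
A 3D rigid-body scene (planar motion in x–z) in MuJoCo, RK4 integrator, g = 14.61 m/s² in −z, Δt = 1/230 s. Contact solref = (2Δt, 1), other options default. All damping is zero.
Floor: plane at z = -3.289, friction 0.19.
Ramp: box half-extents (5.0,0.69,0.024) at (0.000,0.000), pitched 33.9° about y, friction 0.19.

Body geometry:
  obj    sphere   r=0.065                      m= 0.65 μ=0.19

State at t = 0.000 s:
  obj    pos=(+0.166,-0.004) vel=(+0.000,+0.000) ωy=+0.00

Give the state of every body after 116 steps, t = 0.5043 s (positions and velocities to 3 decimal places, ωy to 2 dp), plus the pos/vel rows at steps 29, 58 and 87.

State at t = 0.5043 s:
  obj    pos=(+0.784,-0.420) vel=(+2.452,-1.637) ωy=+44.65

Key-timestep trajectory:
   step    t(s)  obj.x    obj.z    obj.vx   obj.vz 
     29  0.1261   +0.205  -0.030  +0.608  -0.425
     58  0.2522   +0.321  -0.108  +1.227  -0.818
     87  0.3783   +0.514  -0.238  +1.837  -1.234


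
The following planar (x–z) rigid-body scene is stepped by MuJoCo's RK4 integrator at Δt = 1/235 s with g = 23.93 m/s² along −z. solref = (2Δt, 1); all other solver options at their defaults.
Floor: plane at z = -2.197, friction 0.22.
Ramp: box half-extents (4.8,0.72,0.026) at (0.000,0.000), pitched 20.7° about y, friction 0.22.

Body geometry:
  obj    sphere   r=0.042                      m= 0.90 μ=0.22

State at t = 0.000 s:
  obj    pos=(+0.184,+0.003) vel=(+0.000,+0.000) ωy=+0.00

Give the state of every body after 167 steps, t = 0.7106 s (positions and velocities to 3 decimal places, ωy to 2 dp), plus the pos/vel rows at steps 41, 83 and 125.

State at t = 0.7106 s:
  obj    pos=(+1.611,-0.536) vel=(+4.017,-1.518) ωy=+102.21

Key-timestep trajectory:
   step    t(s)  obj.x    obj.z    obj.vx   obj.vz 
     41  0.1745   +0.270  -0.029  +0.986  -0.373
     83  0.3532   +0.537  -0.130  +1.996  -0.754
    125  0.5319   +0.984  -0.299  +3.006  -1.136


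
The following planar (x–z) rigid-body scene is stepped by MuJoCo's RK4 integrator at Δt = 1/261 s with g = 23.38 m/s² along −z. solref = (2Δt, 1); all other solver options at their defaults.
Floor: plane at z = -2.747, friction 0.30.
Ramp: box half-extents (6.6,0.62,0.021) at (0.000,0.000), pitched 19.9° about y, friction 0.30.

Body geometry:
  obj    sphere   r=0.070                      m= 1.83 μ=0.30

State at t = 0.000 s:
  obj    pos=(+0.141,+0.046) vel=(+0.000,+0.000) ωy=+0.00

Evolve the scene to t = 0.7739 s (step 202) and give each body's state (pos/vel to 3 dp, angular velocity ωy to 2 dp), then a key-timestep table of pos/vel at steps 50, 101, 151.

State at t = 0.7739 s:
  obj    pos=(+1.742,-0.534) vel=(+4.137,-1.497) ωy=+62.84

Key-timestep trajectory:
   step    t(s)  obj.x    obj.z    obj.vx   obj.vz 
     50  0.1916   +0.239  +0.010  +1.024  -0.371
    101  0.3870   +0.541  -0.099  +2.068  -0.749
    151  0.5785   +1.036  -0.278  +3.092  -1.119


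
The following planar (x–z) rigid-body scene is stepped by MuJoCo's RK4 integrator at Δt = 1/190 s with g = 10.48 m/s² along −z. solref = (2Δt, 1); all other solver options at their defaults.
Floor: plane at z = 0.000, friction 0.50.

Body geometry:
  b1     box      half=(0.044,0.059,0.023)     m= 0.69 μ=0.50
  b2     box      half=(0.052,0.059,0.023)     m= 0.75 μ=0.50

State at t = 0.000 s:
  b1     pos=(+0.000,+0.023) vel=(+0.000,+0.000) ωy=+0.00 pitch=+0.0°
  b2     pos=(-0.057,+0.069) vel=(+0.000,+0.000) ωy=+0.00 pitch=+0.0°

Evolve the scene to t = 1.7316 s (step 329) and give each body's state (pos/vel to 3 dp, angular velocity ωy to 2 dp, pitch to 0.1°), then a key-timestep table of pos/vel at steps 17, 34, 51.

State at t = 1.7316 s:
  b1     pos=(+0.001,+0.023) vel=(+0.000,+0.000) ωy=+0.00 pitch=+0.0°
  b2     pos=(-0.069,+0.053) vel=(+0.000,+0.000) ωy=+0.01 pitch=-44.0°

Key-timestep trajectory:
   step    t(s)  b1.x    b1.z    b1.vx   b1.vz   b2.x    b2.z    b2.vx   b2.vz 
     17  0.0895   +0.000  +0.023  +0.000  +0.000   -0.064  +0.063  -0.146  -0.161
     34  0.1789   +0.000  +0.023  +0.000  +0.000   -0.075  +0.055  -0.056  +0.033
     51  0.2684   +0.000  +0.023  +0.000  +0.000   -0.073  +0.054  +0.113  -0.062
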